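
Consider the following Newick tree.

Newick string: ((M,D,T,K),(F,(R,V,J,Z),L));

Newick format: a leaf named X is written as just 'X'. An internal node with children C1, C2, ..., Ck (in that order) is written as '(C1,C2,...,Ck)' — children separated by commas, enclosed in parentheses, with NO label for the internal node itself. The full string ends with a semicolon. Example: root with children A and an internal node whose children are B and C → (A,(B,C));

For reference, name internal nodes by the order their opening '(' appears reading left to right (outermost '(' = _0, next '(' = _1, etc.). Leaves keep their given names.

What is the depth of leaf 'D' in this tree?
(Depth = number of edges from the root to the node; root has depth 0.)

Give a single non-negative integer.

Newick: ((M,D,T,K),(F,(R,V,J,Z),L));
Naming internals by '(' encounter order: outermost '(' = _0, next = _1, ...
Query node: D
Path from root: _0 -> _1 -> D
Depth of D: 2 (number of edges from root)

Answer: 2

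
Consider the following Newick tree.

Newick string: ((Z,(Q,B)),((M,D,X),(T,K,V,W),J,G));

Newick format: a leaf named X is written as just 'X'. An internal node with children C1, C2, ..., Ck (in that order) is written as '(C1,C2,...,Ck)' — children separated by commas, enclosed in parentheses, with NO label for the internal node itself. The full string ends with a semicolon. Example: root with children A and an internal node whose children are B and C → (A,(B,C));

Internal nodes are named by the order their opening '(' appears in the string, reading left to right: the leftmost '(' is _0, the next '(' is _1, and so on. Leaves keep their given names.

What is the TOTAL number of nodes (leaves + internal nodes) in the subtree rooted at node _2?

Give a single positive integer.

Answer: 3

Derivation:
Newick: ((Z,(Q,B)),((M,D,X),(T,K,V,W),J,G));
Locate _2: it is the '(' at position 4 (the 3rd '(' reading left to right).
Query: subtree rooted at _2
_2: subtree_size = 1 + 2
  Q: subtree_size = 1 + 0
  B: subtree_size = 1 + 0
Total subtree size of _2: 3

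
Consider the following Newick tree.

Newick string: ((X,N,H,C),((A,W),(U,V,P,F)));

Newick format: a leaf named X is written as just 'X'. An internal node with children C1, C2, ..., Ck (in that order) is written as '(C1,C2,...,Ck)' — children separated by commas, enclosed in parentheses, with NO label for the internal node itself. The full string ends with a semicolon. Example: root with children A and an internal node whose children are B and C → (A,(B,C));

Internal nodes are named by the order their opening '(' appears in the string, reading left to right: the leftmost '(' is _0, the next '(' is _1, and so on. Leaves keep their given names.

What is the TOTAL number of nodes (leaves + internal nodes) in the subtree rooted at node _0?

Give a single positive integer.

Newick: ((X,N,H,C),((A,W),(U,V,P,F)));
Locate _0: it is the '(' at position 0 (the 1st '(' reading left to right).
Query: subtree rooted at _0
_0: subtree_size = 1 + 14
  _1: subtree_size = 1 + 4
    X: subtree_size = 1 + 0
    N: subtree_size = 1 + 0
    H: subtree_size = 1 + 0
    C: subtree_size = 1 + 0
  _2: subtree_size = 1 + 8
    _3: subtree_size = 1 + 2
      A: subtree_size = 1 + 0
      W: subtree_size = 1 + 0
    _4: subtree_size = 1 + 4
      U: subtree_size = 1 + 0
      V: subtree_size = 1 + 0
      P: subtree_size = 1 + 0
      F: subtree_size = 1 + 0
Total subtree size of _0: 15

Answer: 15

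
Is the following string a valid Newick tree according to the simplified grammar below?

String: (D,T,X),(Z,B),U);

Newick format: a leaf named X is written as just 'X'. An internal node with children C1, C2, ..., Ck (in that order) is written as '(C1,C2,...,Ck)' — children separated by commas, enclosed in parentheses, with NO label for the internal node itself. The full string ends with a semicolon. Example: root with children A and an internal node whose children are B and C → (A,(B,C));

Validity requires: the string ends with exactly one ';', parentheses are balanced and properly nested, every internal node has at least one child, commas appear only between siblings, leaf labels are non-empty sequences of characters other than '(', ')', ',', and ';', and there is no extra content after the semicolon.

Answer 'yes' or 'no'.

Answer: no

Derivation:
Input: (D,T,X),(Z,B),U);
Paren balance: 2 '(' vs 3 ')' MISMATCH
Ends with single ';': True
Full parse: FAILS (extra content after tree at pos 7)
Valid: False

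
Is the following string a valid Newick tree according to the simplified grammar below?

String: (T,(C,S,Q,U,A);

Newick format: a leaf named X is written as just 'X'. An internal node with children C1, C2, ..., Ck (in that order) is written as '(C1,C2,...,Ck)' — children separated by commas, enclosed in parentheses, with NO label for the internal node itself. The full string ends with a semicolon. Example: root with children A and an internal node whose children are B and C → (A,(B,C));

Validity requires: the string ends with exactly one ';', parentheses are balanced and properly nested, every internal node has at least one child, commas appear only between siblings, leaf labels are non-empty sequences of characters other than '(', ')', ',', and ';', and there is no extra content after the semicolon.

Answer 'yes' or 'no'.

Answer: no

Derivation:
Input: (T,(C,S,Q,U,A);
Paren balance: 2 '(' vs 1 ')' MISMATCH
Ends with single ';': True
Full parse: FAILS (expected , or ) at pos 14)
Valid: False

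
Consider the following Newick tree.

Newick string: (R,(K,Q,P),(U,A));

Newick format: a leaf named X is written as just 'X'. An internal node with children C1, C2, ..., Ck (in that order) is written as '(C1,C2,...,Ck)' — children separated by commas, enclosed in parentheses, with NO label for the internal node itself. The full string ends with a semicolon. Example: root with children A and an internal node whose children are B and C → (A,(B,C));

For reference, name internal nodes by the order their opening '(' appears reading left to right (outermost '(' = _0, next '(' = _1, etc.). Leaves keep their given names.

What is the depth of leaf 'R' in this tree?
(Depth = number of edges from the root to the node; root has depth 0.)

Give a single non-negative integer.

Newick: (R,(K,Q,P),(U,A));
Naming internals by '(' encounter order: outermost '(' = _0, next = _1, ...
Query node: R
Path from root: _0 -> R
Depth of R: 1 (number of edges from root)

Answer: 1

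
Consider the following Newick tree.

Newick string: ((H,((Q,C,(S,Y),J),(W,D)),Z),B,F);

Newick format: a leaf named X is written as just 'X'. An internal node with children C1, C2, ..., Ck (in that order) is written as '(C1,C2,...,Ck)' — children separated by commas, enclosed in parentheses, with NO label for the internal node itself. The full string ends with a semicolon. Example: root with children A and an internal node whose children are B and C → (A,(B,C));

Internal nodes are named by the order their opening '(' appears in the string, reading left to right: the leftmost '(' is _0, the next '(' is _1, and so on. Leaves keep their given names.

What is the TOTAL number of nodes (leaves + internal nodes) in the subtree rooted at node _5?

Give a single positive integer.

Answer: 3

Derivation:
Newick: ((H,((Q,C,(S,Y),J),(W,D)),Z),B,F);
Locate _5: it is the '(' at position 19 (the 6th '(' reading left to right).
Query: subtree rooted at _5
_5: subtree_size = 1 + 2
  W: subtree_size = 1 + 0
  D: subtree_size = 1 + 0
Total subtree size of _5: 3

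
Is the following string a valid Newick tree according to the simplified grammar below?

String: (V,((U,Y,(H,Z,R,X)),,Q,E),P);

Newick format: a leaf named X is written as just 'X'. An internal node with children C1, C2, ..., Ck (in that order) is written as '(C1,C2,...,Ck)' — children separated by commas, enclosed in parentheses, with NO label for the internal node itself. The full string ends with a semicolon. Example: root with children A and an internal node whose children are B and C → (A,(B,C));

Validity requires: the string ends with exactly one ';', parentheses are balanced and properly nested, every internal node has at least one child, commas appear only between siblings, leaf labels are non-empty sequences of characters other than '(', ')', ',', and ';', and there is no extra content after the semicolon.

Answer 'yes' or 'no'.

Answer: no

Derivation:
Input: (V,((U,Y,(H,Z,R,X)),,Q,E),P);
Paren balance: 4 '(' vs 4 ')' OK
Ends with single ';': True
Full parse: FAILS (empty leaf label at pos 20)
Valid: False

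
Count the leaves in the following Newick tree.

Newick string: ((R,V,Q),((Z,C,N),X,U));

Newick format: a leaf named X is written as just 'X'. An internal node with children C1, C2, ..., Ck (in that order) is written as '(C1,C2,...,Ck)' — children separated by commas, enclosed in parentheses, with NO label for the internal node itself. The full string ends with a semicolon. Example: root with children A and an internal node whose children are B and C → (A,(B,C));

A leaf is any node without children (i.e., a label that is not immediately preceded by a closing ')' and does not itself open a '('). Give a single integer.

Newick: ((R,V,Q),((Z,C,N),X,U));
Scan left-to-right; a leaf is any maximal label run not followed by '(':
  pos 2: leaf 'R' → count = 1
  pos 4: leaf 'V' → count = 2
  pos 6: leaf 'Q' → count = 3
  pos 11: leaf 'Z' → count = 4
  pos 13: leaf 'C' → count = 5
  pos 15: leaf 'N' → count = 6
  pos 18: leaf 'X' → count = 7
  pos 20: leaf 'U' → count = 8
Total leaves: 8

Answer: 8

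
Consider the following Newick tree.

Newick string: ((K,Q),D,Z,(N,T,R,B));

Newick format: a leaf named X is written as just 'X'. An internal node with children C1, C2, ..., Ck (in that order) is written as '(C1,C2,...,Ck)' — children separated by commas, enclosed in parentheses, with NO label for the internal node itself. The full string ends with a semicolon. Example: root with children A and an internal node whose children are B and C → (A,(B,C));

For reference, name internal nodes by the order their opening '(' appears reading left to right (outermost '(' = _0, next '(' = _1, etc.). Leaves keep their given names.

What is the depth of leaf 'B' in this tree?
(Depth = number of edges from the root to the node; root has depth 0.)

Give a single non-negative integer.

Answer: 2

Derivation:
Newick: ((K,Q),D,Z,(N,T,R,B));
Naming internals by '(' encounter order: outermost '(' = _0, next = _1, ...
Query node: B
Path from root: _0 -> _2 -> B
Depth of B: 2 (number of edges from root)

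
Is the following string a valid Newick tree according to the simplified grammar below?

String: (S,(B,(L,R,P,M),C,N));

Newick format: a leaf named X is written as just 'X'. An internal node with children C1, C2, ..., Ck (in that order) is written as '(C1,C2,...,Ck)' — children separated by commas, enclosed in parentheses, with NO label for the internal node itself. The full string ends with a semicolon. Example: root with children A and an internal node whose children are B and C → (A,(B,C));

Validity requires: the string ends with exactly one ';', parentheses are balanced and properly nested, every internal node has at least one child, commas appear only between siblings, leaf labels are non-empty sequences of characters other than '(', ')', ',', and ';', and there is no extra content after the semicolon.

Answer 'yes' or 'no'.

Input: (S,(B,(L,R,P,M),C,N));
Paren balance: 3 '(' vs 3 ')' OK
Ends with single ';': True
Full parse: OK
Valid: True

Answer: yes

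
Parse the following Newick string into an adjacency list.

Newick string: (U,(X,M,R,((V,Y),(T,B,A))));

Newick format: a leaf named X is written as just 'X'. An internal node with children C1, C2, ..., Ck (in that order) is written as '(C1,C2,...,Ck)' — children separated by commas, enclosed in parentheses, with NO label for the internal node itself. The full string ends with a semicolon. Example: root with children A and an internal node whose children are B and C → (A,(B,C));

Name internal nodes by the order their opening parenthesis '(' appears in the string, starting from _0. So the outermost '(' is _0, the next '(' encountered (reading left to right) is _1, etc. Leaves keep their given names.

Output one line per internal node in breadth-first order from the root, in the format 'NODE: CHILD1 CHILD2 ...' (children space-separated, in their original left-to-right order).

Answer: _0: U _1
_1: X M R _2
_2: _3 _4
_3: V Y
_4: T B A

Derivation:
Input: (U,(X,M,R,((V,Y),(T,B,A))));
Scanning left-to-right, naming '(' by encounter order:
  pos 0: '(' -> open internal node _0 (depth 1)
  pos 3: '(' -> open internal node _1 (depth 2)
  pos 10: '(' -> open internal node _2 (depth 3)
  pos 11: '(' -> open internal node _3 (depth 4)
  pos 15: ')' -> close internal node _3 (now at depth 3)
  pos 17: '(' -> open internal node _4 (depth 4)
  pos 23: ')' -> close internal node _4 (now at depth 3)
  pos 24: ')' -> close internal node _2 (now at depth 2)
  pos 25: ')' -> close internal node _1 (now at depth 1)
  pos 26: ')' -> close internal node _0 (now at depth 0)
Total internal nodes: 5
BFS adjacency from root:
  _0: U _1
  _1: X M R _2
  _2: _3 _4
  _3: V Y
  _4: T B A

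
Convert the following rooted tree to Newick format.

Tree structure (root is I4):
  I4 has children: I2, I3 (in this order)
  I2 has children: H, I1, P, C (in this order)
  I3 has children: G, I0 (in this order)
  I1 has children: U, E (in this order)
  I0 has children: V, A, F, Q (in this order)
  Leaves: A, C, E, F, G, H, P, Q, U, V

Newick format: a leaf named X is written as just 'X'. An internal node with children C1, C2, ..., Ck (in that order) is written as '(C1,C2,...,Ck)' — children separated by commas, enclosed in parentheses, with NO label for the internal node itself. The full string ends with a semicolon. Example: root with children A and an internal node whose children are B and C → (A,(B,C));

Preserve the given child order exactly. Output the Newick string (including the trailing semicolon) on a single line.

internal I4 with children ['I2', 'I3']
  internal I2 with children ['H', 'I1', 'P', 'C']
    leaf 'H' → 'H'
    internal I1 with children ['U', 'E']
      leaf 'U' → 'U'
      leaf 'E' → 'E'
    → '(U,E)'
    leaf 'P' → 'P'
    leaf 'C' → 'C'
  → '(H,(U,E),P,C)'
  internal I3 with children ['G', 'I0']
    leaf 'G' → 'G'
    internal I0 with children ['V', 'A', 'F', 'Q']
      leaf 'V' → 'V'
      leaf 'A' → 'A'
      leaf 'F' → 'F'
      leaf 'Q' → 'Q'
    → '(V,A,F,Q)'
  → '(G,(V,A,F,Q))'
→ '((H,(U,E),P,C),(G,(V,A,F,Q)))'
Final: ((H,(U,E),P,C),(G,(V,A,F,Q)));

Answer: ((H,(U,E),P,C),(G,(V,A,F,Q)));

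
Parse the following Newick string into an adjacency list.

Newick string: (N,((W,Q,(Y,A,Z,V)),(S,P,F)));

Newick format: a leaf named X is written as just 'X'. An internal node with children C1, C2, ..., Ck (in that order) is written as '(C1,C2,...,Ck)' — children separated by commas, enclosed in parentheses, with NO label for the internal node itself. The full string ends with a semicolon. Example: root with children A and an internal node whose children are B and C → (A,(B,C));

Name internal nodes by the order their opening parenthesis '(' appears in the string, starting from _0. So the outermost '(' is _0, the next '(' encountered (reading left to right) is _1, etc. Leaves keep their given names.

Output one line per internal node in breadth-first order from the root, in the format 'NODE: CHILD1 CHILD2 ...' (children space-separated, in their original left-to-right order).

Answer: _0: N _1
_1: _2 _4
_2: W Q _3
_4: S P F
_3: Y A Z V

Derivation:
Input: (N,((W,Q,(Y,A,Z,V)),(S,P,F)));
Scanning left-to-right, naming '(' by encounter order:
  pos 0: '(' -> open internal node _0 (depth 1)
  pos 3: '(' -> open internal node _1 (depth 2)
  pos 4: '(' -> open internal node _2 (depth 3)
  pos 9: '(' -> open internal node _3 (depth 4)
  pos 17: ')' -> close internal node _3 (now at depth 3)
  pos 18: ')' -> close internal node _2 (now at depth 2)
  pos 20: '(' -> open internal node _4 (depth 3)
  pos 26: ')' -> close internal node _4 (now at depth 2)
  pos 27: ')' -> close internal node _1 (now at depth 1)
  pos 28: ')' -> close internal node _0 (now at depth 0)
Total internal nodes: 5
BFS adjacency from root:
  _0: N _1
  _1: _2 _4
  _2: W Q _3
  _4: S P F
  _3: Y A Z V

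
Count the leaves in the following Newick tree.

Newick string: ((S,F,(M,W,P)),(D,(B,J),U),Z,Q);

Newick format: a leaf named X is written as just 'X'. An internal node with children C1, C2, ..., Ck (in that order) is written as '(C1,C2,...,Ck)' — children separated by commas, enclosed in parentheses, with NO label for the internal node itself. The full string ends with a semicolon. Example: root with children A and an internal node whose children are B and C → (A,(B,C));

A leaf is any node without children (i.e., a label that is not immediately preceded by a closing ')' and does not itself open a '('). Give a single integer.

Newick: ((S,F,(M,W,P)),(D,(B,J),U),Z,Q);
Scan left-to-right; a leaf is any maximal label run not followed by '(':
  pos 2: leaf 'S' → count = 1
  pos 4: leaf 'F' → count = 2
  pos 7: leaf 'M' → count = 3
  pos 9: leaf 'W' → count = 4
  pos 11: leaf 'P' → count = 5
  pos 16: leaf 'D' → count = 6
  pos 19: leaf 'B' → count = 7
  pos 21: leaf 'J' → count = 8
  pos 24: leaf 'U' → count = 9
  pos 27: leaf 'Z' → count = 10
  pos 29: leaf 'Q' → count = 11
Total leaves: 11

Answer: 11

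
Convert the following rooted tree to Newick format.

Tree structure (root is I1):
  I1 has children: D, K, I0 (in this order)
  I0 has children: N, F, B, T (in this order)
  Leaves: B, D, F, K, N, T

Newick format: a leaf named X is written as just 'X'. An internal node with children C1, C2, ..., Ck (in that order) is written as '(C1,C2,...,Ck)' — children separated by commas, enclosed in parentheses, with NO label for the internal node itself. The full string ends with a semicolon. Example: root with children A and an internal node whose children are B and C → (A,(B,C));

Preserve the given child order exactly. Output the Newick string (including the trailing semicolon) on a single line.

Answer: (D,K,(N,F,B,T));

Derivation:
internal I1 with children ['D', 'K', 'I0']
  leaf 'D' → 'D'
  leaf 'K' → 'K'
  internal I0 with children ['N', 'F', 'B', 'T']
    leaf 'N' → 'N'
    leaf 'F' → 'F'
    leaf 'B' → 'B'
    leaf 'T' → 'T'
  → '(N,F,B,T)'
→ '(D,K,(N,F,B,T))'
Final: (D,K,(N,F,B,T));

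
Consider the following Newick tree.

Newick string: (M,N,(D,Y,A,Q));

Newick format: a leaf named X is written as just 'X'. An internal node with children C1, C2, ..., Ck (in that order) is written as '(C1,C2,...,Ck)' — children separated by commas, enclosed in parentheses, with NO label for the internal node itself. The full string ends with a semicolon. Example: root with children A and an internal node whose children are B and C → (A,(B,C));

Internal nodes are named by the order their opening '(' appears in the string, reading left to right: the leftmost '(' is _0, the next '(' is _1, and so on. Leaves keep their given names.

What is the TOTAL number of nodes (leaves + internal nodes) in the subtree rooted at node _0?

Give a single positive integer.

Newick: (M,N,(D,Y,A,Q));
Locate _0: it is the '(' at position 0 (the 1st '(' reading left to right).
Query: subtree rooted at _0
_0: subtree_size = 1 + 7
  M: subtree_size = 1 + 0
  N: subtree_size = 1 + 0
  _1: subtree_size = 1 + 4
    D: subtree_size = 1 + 0
    Y: subtree_size = 1 + 0
    A: subtree_size = 1 + 0
    Q: subtree_size = 1 + 0
Total subtree size of _0: 8

Answer: 8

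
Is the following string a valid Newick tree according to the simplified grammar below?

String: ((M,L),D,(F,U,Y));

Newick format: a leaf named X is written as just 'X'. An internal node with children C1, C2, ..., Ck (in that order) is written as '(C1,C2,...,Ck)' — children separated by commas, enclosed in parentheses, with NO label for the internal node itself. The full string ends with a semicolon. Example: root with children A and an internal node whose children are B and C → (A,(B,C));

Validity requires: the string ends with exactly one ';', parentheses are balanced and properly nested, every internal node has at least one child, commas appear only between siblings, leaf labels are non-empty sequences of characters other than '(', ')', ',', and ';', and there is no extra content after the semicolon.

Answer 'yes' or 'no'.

Answer: yes

Derivation:
Input: ((M,L),D,(F,U,Y));
Paren balance: 3 '(' vs 3 ')' OK
Ends with single ';': True
Full parse: OK
Valid: True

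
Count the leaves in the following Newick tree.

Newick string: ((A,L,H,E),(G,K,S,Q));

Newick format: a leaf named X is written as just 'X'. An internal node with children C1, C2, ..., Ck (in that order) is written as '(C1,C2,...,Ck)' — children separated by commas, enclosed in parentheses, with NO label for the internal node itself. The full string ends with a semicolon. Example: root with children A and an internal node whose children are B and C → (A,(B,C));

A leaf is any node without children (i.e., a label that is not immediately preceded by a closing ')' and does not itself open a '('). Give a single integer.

Answer: 8

Derivation:
Newick: ((A,L,H,E),(G,K,S,Q));
Scan left-to-right; a leaf is any maximal label run not followed by '(':
  pos 2: leaf 'A' → count = 1
  pos 4: leaf 'L' → count = 2
  pos 6: leaf 'H' → count = 3
  pos 8: leaf 'E' → count = 4
  pos 12: leaf 'G' → count = 5
  pos 14: leaf 'K' → count = 6
  pos 16: leaf 'S' → count = 7
  pos 18: leaf 'Q' → count = 8
Total leaves: 8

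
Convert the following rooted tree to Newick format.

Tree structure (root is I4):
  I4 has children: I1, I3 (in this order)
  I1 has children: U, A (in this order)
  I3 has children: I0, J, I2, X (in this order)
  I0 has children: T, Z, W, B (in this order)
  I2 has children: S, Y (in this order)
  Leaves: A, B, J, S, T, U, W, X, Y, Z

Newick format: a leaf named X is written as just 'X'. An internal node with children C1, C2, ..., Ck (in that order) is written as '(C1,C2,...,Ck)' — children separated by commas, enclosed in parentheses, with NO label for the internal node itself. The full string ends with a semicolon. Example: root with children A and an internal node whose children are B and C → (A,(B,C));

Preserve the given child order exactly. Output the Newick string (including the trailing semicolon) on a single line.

Answer: ((U,A),((T,Z,W,B),J,(S,Y),X));

Derivation:
internal I4 with children ['I1', 'I3']
  internal I1 with children ['U', 'A']
    leaf 'U' → 'U'
    leaf 'A' → 'A'
  → '(U,A)'
  internal I3 with children ['I0', 'J', 'I2', 'X']
    internal I0 with children ['T', 'Z', 'W', 'B']
      leaf 'T' → 'T'
      leaf 'Z' → 'Z'
      leaf 'W' → 'W'
      leaf 'B' → 'B'
    → '(T,Z,W,B)'
    leaf 'J' → 'J'
    internal I2 with children ['S', 'Y']
      leaf 'S' → 'S'
      leaf 'Y' → 'Y'
    → '(S,Y)'
    leaf 'X' → 'X'
  → '((T,Z,W,B),J,(S,Y),X)'
→ '((U,A),((T,Z,W,B),J,(S,Y),X))'
Final: ((U,A),((T,Z,W,B),J,(S,Y),X));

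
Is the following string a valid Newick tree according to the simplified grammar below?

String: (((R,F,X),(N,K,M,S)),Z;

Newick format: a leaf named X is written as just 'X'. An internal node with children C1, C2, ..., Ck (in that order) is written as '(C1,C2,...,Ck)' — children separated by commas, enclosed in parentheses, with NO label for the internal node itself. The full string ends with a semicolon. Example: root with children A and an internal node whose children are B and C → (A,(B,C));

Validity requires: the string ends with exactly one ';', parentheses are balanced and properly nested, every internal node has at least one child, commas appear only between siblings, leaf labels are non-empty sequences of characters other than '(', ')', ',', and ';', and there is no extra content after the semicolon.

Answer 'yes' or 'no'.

Answer: no

Derivation:
Input: (((R,F,X),(N,K,M,S)),Z;
Paren balance: 4 '(' vs 3 ')' MISMATCH
Ends with single ';': True
Full parse: FAILS (expected , or ) at pos 22)
Valid: False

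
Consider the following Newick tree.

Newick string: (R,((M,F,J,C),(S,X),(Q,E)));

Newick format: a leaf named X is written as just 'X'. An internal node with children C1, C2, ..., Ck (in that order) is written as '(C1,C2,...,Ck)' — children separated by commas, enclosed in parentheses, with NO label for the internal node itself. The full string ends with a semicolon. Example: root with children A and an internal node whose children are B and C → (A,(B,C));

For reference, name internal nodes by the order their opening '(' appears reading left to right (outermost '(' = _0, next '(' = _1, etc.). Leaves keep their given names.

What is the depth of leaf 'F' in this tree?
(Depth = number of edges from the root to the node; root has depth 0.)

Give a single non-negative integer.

Answer: 3

Derivation:
Newick: (R,((M,F,J,C),(S,X),(Q,E)));
Naming internals by '(' encounter order: outermost '(' = _0, next = _1, ...
Query node: F
Path from root: _0 -> _1 -> _2 -> F
Depth of F: 3 (number of edges from root)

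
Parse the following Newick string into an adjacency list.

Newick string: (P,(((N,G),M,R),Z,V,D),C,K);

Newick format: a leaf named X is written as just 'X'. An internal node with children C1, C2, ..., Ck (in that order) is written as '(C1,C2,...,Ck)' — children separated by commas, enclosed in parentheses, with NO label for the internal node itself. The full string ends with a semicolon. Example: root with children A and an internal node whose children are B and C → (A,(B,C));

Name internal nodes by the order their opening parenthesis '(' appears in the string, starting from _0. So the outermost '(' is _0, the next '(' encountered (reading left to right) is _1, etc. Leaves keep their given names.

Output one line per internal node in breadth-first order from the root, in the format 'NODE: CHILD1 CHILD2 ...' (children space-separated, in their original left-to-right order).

Answer: _0: P _1 C K
_1: _2 Z V D
_2: _3 M R
_3: N G

Derivation:
Input: (P,(((N,G),M,R),Z,V,D),C,K);
Scanning left-to-right, naming '(' by encounter order:
  pos 0: '(' -> open internal node _0 (depth 1)
  pos 3: '(' -> open internal node _1 (depth 2)
  pos 4: '(' -> open internal node _2 (depth 3)
  pos 5: '(' -> open internal node _3 (depth 4)
  pos 9: ')' -> close internal node _3 (now at depth 3)
  pos 14: ')' -> close internal node _2 (now at depth 2)
  pos 21: ')' -> close internal node _1 (now at depth 1)
  pos 26: ')' -> close internal node _0 (now at depth 0)
Total internal nodes: 4
BFS adjacency from root:
  _0: P _1 C K
  _1: _2 Z V D
  _2: _3 M R
  _3: N G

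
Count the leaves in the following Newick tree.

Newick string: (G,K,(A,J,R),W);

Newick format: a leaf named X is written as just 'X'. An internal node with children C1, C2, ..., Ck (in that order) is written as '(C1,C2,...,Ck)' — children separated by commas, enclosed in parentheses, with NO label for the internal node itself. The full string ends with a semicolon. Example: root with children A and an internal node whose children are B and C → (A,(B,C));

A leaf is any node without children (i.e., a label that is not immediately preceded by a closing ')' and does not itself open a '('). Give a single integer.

Newick: (G,K,(A,J,R),W);
Scan left-to-right; a leaf is any maximal label run not followed by '(':
  pos 1: leaf 'G' → count = 1
  pos 3: leaf 'K' → count = 2
  pos 6: leaf 'A' → count = 3
  pos 8: leaf 'J' → count = 4
  pos 10: leaf 'R' → count = 5
  pos 13: leaf 'W' → count = 6
Total leaves: 6

Answer: 6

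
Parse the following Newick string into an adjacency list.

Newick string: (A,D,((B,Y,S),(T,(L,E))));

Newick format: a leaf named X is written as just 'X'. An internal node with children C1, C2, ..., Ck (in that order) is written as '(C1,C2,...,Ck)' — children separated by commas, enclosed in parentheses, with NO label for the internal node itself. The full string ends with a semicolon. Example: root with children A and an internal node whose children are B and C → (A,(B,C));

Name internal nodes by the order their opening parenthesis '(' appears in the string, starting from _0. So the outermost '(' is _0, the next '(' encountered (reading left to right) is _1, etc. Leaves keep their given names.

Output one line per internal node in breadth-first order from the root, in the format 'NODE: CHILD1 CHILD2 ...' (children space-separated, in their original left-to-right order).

Answer: _0: A D _1
_1: _2 _3
_2: B Y S
_3: T _4
_4: L E

Derivation:
Input: (A,D,((B,Y,S),(T,(L,E))));
Scanning left-to-right, naming '(' by encounter order:
  pos 0: '(' -> open internal node _0 (depth 1)
  pos 5: '(' -> open internal node _1 (depth 2)
  pos 6: '(' -> open internal node _2 (depth 3)
  pos 12: ')' -> close internal node _2 (now at depth 2)
  pos 14: '(' -> open internal node _3 (depth 3)
  pos 17: '(' -> open internal node _4 (depth 4)
  pos 21: ')' -> close internal node _4 (now at depth 3)
  pos 22: ')' -> close internal node _3 (now at depth 2)
  pos 23: ')' -> close internal node _1 (now at depth 1)
  pos 24: ')' -> close internal node _0 (now at depth 0)
Total internal nodes: 5
BFS adjacency from root:
  _0: A D _1
  _1: _2 _3
  _2: B Y S
  _3: T _4
  _4: L E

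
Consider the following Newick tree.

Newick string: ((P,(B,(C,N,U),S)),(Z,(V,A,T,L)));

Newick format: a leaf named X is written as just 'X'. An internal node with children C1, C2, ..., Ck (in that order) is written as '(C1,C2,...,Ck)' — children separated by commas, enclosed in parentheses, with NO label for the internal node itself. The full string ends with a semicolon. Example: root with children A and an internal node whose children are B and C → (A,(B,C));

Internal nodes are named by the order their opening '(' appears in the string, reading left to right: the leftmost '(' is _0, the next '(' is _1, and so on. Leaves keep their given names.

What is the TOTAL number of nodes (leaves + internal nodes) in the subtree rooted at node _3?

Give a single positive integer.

Newick: ((P,(B,(C,N,U),S)),(Z,(V,A,T,L)));
Locate _3: it is the '(' at position 7 (the 4th '(' reading left to right).
Query: subtree rooted at _3
_3: subtree_size = 1 + 3
  C: subtree_size = 1 + 0
  N: subtree_size = 1 + 0
  U: subtree_size = 1 + 0
Total subtree size of _3: 4

Answer: 4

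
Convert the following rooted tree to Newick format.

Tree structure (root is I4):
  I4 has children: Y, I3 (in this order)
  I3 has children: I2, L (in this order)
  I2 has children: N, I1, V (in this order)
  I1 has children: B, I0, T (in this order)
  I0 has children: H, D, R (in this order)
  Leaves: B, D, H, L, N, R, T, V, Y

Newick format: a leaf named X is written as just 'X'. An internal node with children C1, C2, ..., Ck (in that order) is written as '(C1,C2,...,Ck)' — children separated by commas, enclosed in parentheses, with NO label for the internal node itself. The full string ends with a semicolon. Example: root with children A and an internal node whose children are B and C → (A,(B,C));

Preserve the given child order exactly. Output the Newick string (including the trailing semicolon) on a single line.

internal I4 with children ['Y', 'I3']
  leaf 'Y' → 'Y'
  internal I3 with children ['I2', 'L']
    internal I2 with children ['N', 'I1', 'V']
      leaf 'N' → 'N'
      internal I1 with children ['B', 'I0', 'T']
        leaf 'B' → 'B'
        internal I0 with children ['H', 'D', 'R']
          leaf 'H' → 'H'
          leaf 'D' → 'D'
          leaf 'R' → 'R'
        → '(H,D,R)'
        leaf 'T' → 'T'
      → '(B,(H,D,R),T)'
      leaf 'V' → 'V'
    → '(N,(B,(H,D,R),T),V)'
    leaf 'L' → 'L'
  → '((N,(B,(H,D,R),T),V),L)'
→ '(Y,((N,(B,(H,D,R),T),V),L))'
Final: (Y,((N,(B,(H,D,R),T),V),L));

Answer: (Y,((N,(B,(H,D,R),T),V),L));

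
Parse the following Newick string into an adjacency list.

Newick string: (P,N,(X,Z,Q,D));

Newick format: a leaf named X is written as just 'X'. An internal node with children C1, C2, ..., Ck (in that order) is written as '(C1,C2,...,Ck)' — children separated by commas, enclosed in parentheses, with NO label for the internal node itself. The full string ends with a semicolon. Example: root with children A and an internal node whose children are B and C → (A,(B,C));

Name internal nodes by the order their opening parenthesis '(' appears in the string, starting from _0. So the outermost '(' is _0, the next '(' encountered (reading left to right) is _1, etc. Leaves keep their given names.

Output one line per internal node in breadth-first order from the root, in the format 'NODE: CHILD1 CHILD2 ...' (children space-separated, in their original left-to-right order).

Input: (P,N,(X,Z,Q,D));
Scanning left-to-right, naming '(' by encounter order:
  pos 0: '(' -> open internal node _0 (depth 1)
  pos 5: '(' -> open internal node _1 (depth 2)
  pos 13: ')' -> close internal node _1 (now at depth 1)
  pos 14: ')' -> close internal node _0 (now at depth 0)
Total internal nodes: 2
BFS adjacency from root:
  _0: P N _1
  _1: X Z Q D

Answer: _0: P N _1
_1: X Z Q D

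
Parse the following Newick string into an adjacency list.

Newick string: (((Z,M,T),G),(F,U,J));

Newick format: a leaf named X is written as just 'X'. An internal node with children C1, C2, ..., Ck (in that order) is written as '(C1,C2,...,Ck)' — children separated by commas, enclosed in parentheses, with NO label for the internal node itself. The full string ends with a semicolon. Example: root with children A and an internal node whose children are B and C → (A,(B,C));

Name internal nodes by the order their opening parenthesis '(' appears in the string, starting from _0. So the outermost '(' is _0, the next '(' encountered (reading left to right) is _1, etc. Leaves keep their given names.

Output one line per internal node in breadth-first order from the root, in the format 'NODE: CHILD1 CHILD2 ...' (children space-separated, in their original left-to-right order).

Input: (((Z,M,T),G),(F,U,J));
Scanning left-to-right, naming '(' by encounter order:
  pos 0: '(' -> open internal node _0 (depth 1)
  pos 1: '(' -> open internal node _1 (depth 2)
  pos 2: '(' -> open internal node _2 (depth 3)
  pos 8: ')' -> close internal node _2 (now at depth 2)
  pos 11: ')' -> close internal node _1 (now at depth 1)
  pos 13: '(' -> open internal node _3 (depth 2)
  pos 19: ')' -> close internal node _3 (now at depth 1)
  pos 20: ')' -> close internal node _0 (now at depth 0)
Total internal nodes: 4
BFS adjacency from root:
  _0: _1 _3
  _1: _2 G
  _3: F U J
  _2: Z M T

Answer: _0: _1 _3
_1: _2 G
_3: F U J
_2: Z M T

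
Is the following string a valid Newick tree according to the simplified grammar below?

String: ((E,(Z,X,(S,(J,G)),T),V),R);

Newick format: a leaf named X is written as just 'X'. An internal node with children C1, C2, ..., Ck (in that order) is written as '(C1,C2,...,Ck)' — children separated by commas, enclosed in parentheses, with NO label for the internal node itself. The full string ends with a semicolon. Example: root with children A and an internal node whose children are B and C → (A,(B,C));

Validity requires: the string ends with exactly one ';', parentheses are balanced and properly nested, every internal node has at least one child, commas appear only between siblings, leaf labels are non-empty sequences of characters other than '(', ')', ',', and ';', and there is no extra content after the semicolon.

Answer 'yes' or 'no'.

Answer: yes

Derivation:
Input: ((E,(Z,X,(S,(J,G)),T),V),R);
Paren balance: 5 '(' vs 5 ')' OK
Ends with single ';': True
Full parse: OK
Valid: True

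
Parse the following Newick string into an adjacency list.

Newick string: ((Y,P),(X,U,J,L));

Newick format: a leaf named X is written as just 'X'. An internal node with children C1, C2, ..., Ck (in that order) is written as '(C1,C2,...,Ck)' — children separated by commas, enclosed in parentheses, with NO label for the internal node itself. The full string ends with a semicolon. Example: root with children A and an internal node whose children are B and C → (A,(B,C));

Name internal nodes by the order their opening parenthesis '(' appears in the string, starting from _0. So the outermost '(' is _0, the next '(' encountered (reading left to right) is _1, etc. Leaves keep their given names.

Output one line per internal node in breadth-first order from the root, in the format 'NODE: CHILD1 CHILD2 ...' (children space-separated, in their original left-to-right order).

Answer: _0: _1 _2
_1: Y P
_2: X U J L

Derivation:
Input: ((Y,P),(X,U,J,L));
Scanning left-to-right, naming '(' by encounter order:
  pos 0: '(' -> open internal node _0 (depth 1)
  pos 1: '(' -> open internal node _1 (depth 2)
  pos 5: ')' -> close internal node _1 (now at depth 1)
  pos 7: '(' -> open internal node _2 (depth 2)
  pos 15: ')' -> close internal node _2 (now at depth 1)
  pos 16: ')' -> close internal node _0 (now at depth 0)
Total internal nodes: 3
BFS adjacency from root:
  _0: _1 _2
  _1: Y P
  _2: X U J L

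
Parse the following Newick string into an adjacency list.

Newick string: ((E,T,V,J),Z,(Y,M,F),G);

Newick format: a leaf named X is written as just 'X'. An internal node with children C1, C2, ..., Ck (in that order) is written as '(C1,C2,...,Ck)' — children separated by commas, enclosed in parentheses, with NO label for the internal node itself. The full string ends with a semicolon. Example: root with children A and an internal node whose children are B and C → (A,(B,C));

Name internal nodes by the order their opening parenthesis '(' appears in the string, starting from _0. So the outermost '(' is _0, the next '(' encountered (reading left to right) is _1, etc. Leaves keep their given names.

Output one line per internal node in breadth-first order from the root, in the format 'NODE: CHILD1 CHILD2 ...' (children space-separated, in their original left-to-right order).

Input: ((E,T,V,J),Z,(Y,M,F),G);
Scanning left-to-right, naming '(' by encounter order:
  pos 0: '(' -> open internal node _0 (depth 1)
  pos 1: '(' -> open internal node _1 (depth 2)
  pos 9: ')' -> close internal node _1 (now at depth 1)
  pos 13: '(' -> open internal node _2 (depth 2)
  pos 19: ')' -> close internal node _2 (now at depth 1)
  pos 22: ')' -> close internal node _0 (now at depth 0)
Total internal nodes: 3
BFS adjacency from root:
  _0: _1 Z _2 G
  _1: E T V J
  _2: Y M F

Answer: _0: _1 Z _2 G
_1: E T V J
_2: Y M F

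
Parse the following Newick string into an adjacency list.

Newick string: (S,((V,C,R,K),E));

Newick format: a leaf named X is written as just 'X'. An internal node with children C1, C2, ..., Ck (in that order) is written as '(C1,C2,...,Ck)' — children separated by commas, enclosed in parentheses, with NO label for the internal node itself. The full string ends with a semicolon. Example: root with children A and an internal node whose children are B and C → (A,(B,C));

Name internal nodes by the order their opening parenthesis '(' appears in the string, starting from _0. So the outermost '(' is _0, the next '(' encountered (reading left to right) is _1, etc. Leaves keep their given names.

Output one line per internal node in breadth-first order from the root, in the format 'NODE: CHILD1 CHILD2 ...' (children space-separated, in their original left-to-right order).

Input: (S,((V,C,R,K),E));
Scanning left-to-right, naming '(' by encounter order:
  pos 0: '(' -> open internal node _0 (depth 1)
  pos 3: '(' -> open internal node _1 (depth 2)
  pos 4: '(' -> open internal node _2 (depth 3)
  pos 12: ')' -> close internal node _2 (now at depth 2)
  pos 15: ')' -> close internal node _1 (now at depth 1)
  pos 16: ')' -> close internal node _0 (now at depth 0)
Total internal nodes: 3
BFS adjacency from root:
  _0: S _1
  _1: _2 E
  _2: V C R K

Answer: _0: S _1
_1: _2 E
_2: V C R K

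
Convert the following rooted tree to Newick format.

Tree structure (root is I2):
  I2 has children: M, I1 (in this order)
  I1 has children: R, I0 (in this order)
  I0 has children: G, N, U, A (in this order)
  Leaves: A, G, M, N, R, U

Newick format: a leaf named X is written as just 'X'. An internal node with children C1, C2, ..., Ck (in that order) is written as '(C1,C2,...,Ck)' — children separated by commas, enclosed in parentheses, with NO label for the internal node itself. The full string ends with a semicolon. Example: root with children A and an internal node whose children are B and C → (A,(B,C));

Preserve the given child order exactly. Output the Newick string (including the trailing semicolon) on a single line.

internal I2 with children ['M', 'I1']
  leaf 'M' → 'M'
  internal I1 with children ['R', 'I0']
    leaf 'R' → 'R'
    internal I0 with children ['G', 'N', 'U', 'A']
      leaf 'G' → 'G'
      leaf 'N' → 'N'
      leaf 'U' → 'U'
      leaf 'A' → 'A'
    → '(G,N,U,A)'
  → '(R,(G,N,U,A))'
→ '(M,(R,(G,N,U,A)))'
Final: (M,(R,(G,N,U,A)));

Answer: (M,(R,(G,N,U,A)));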